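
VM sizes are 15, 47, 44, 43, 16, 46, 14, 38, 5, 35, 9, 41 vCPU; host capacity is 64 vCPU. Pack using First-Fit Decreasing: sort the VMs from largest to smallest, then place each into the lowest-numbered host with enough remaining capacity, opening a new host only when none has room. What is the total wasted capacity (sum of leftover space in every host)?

95

Sorted descending: 47, 46, 44, 43, 41, 38, 35, 16, 15, 14, 9, 5.
47 vCPU → host 1 (remaining 17 vCPU)
46 vCPU → host 2 (remaining 18 vCPU)
44 vCPU → host 3 (remaining 20 vCPU)
43 vCPU → host 4 (remaining 21 vCPU)
41 vCPU → host 5 (remaining 23 vCPU)
38 vCPU → host 6 (remaining 26 vCPU)
35 vCPU → host 7 (remaining 29 vCPU)
16 vCPU → host 1 (remaining 1 vCPU)
15 vCPU → host 2 (remaining 3 vCPU)
14 vCPU → host 3 (remaining 6 vCPU)
9 vCPU → host 4 (remaining 12 vCPU)
5 vCPU → host 3 (remaining 1 vCPU)
7 hosts × 64 vCPU = 448 vCPU; used 353 vCPU; unused 95 vCPU.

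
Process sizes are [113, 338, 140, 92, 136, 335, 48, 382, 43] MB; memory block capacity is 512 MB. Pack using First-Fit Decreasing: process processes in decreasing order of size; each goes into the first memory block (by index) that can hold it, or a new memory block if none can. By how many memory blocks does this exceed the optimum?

0

First-Fit Decreasing: [382,113] [338,140] [335,136] [92,48,43] → 4 memory blocks.
Total size 1627 MB; any packing needs at least ⌈1627/512⌉ = 4 memory blocks.
So 4 is already optimal.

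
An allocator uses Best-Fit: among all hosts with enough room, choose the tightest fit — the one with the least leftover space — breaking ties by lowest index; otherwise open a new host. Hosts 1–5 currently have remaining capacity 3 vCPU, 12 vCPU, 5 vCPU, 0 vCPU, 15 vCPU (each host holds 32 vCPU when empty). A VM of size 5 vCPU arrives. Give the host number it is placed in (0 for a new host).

Hosts with room: host 2 (12 vCPU), host 3 (5 vCPU), host 5 (15 vCPU).
Tightest fit is host 3 with 5 vCPU free.

3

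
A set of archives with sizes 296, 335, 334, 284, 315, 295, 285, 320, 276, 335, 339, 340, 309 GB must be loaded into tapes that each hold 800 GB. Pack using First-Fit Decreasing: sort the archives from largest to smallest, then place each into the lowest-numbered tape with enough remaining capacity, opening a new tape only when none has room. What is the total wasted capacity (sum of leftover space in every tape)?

Sorted descending: 340, 339, 335, 335, 334, 320, 315, 309, 296, 295, 285, 284, 276.
tape 1: place 340 GB, 460 GB left
tape 1: place 339 GB, 121 GB left
tape 2: place 335 GB, 465 GB left
tape 2: place 335 GB, 130 GB left
tape 3: place 334 GB, 466 GB left
tape 3: place 320 GB, 146 GB left
tape 4: place 315 GB, 485 GB left
tape 4: place 309 GB, 176 GB left
tape 5: place 296 GB, 504 GB left
tape 5: place 295 GB, 209 GB left
tape 6: place 285 GB, 515 GB left
tape 6: place 284 GB, 231 GB left
tape 7: place 276 GB, 524 GB left
7 tapes × 800 GB = 5600 GB; used 4063 GB; unused 1537 GB.

1537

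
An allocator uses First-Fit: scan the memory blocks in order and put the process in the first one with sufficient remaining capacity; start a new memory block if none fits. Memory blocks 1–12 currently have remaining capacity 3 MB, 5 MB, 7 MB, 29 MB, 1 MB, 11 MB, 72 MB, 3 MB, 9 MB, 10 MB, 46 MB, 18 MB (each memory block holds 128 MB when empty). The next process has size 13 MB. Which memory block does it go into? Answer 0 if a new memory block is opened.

4

Memory blocks with room: memory block 4 (29 MB), memory block 7 (72 MB), memory block 11 (46 MB), memory block 12 (18 MB).
The first with room is memory block 4.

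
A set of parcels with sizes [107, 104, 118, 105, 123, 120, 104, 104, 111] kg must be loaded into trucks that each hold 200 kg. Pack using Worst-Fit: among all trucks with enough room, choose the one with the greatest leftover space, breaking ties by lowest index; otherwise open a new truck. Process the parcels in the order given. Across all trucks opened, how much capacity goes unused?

804

107 kg → truck 1 (remaining 93 kg)
104 kg → truck 2 (remaining 96 kg)
118 kg → truck 3 (remaining 82 kg)
105 kg → truck 4 (remaining 95 kg)
123 kg → truck 5 (remaining 77 kg)
120 kg → truck 6 (remaining 80 kg)
104 kg → truck 7 (remaining 96 kg)
104 kg → truck 8 (remaining 96 kg)
111 kg → truck 9 (remaining 89 kg)
9 trucks × 200 kg = 1800 kg; used 996 kg; unused 804 kg.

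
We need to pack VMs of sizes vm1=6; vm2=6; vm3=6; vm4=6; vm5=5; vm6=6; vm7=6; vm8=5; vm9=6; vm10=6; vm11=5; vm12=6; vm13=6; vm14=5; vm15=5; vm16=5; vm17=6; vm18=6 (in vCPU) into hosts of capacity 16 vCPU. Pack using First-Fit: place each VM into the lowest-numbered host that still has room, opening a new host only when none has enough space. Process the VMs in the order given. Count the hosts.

host 1: place vm1 (6 vCPU), 10 vCPU left
host 1: place vm2 (6 vCPU), 4 vCPU left
host 2: place vm3 (6 vCPU), 10 vCPU left
host 2: place vm4 (6 vCPU), 4 vCPU left
host 3: place vm5 (5 vCPU), 11 vCPU left
host 3: place vm6 (6 vCPU), 5 vCPU left
host 4: place vm7 (6 vCPU), 10 vCPU left
host 3: place vm8 (5 vCPU), 0 vCPU left
host 4: place vm9 (6 vCPU), 4 vCPU left
host 5: place vm10 (6 vCPU), 10 vCPU left
host 5: place vm11 (5 vCPU), 5 vCPU left
host 6: place vm12 (6 vCPU), 10 vCPU left
host 6: place vm13 (6 vCPU), 4 vCPU left
host 5: place vm14 (5 vCPU), 0 vCPU left
host 7: place vm15 (5 vCPU), 11 vCPU left
host 7: place vm16 (5 vCPU), 6 vCPU left
host 7: place vm17 (6 vCPU), 0 vCPU left
host 8: place vm18 (6 vCPU), 10 vCPU left

8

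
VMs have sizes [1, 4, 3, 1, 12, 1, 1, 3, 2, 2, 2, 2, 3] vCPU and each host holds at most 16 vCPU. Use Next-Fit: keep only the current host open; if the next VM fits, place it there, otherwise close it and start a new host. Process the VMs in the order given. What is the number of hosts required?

3

Put 1 vCPU in host 1; 15 vCPU remain.
Put 4 vCPU in host 1; 11 vCPU remain.
Put 3 vCPU in host 1; 8 vCPU remain.
Put 1 vCPU in host 1; 7 vCPU remain.
Put 12 vCPU in host 2; 4 vCPU remain.
Put 1 vCPU in host 2; 3 vCPU remain.
Put 1 vCPU in host 2; 2 vCPU remain.
Put 3 vCPU in host 3; 13 vCPU remain.
Put 2 vCPU in host 3; 11 vCPU remain.
Put 2 vCPU in host 3; 9 vCPU remain.
Put 2 vCPU in host 3; 7 vCPU remain.
Put 2 vCPU in host 3; 5 vCPU remain.
Put 3 vCPU in host 3; 2 vCPU remain.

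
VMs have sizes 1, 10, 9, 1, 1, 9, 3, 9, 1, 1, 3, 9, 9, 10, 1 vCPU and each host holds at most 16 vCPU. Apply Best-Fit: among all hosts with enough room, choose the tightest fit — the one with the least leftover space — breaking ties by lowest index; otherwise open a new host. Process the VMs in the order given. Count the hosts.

7

Put 1 vCPU in host 1; 15 vCPU remain.
Put 10 vCPU in host 1; 5 vCPU remain.
Put 9 vCPU in host 2; 7 vCPU remain.
Put 1 vCPU in host 1; 4 vCPU remain.
Put 1 vCPU in host 1; 3 vCPU remain.
Put 9 vCPU in host 3; 7 vCPU remain.
Put 3 vCPU in host 1; 0 vCPU remain.
Put 9 vCPU in host 4; 7 vCPU remain.
Put 1 vCPU in host 2; 6 vCPU remain.
Put 1 vCPU in host 2; 5 vCPU remain.
Put 3 vCPU in host 2; 2 vCPU remain.
Put 9 vCPU in host 5; 7 vCPU remain.
Put 9 vCPU in host 6; 7 vCPU remain.
Put 10 vCPU in host 7; 6 vCPU remain.
Put 1 vCPU in host 2; 1 vCPU remain.
Final hosts: [1,10,1,1,3] [9,1,1,3,1] [9] [9] [9] [9] [10].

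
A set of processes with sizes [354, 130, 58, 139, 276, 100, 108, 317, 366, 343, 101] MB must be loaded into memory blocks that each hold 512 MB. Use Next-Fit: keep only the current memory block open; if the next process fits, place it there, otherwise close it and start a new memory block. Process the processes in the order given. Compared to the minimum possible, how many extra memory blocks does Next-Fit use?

1

Next-Fit: [354,130] [58,139,276] [100,108] [317] [366] [343,101] → 6 memory blocks.
Total size 2292 MB; any packing needs at least ⌈2292/512⌉ = 5 memory blocks.
An optimal packing achieves that bound: [366,139] [354,130] [343,108,58] [317,101] [276,100] → 5 memory blocks.
Excess: 6 − 5 = 1.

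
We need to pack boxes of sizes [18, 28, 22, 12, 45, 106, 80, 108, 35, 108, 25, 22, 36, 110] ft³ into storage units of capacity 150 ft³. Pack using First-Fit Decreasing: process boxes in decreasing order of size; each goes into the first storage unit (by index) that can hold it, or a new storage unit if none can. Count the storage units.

6

Sorted descending: 110, 108, 108, 106, 80, 45, 36, 35, 28, 25, 22, 22, 18, 12.
110 ft³ → storage unit 1 (remaining 40 ft³)
108 ft³ → storage unit 2 (remaining 42 ft³)
108 ft³ → storage unit 3 (remaining 42 ft³)
106 ft³ → storage unit 4 (remaining 44 ft³)
80 ft³ → storage unit 5 (remaining 70 ft³)
45 ft³ → storage unit 5 (remaining 25 ft³)
36 ft³ → storage unit 1 (remaining 4 ft³)
35 ft³ → storage unit 2 (remaining 7 ft³)
28 ft³ → storage unit 3 (remaining 14 ft³)
25 ft³ → storage unit 4 (remaining 19 ft³)
22 ft³ → storage unit 5 (remaining 3 ft³)
22 ft³ → storage unit 6 (remaining 128 ft³)
18 ft³ → storage unit 4 (remaining 1 ft³)
12 ft³ → storage unit 3 (remaining 2 ft³)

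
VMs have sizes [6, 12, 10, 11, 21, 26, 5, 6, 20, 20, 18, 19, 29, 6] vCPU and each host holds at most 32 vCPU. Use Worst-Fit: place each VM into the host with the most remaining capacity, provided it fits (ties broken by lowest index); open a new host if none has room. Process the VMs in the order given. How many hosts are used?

host 1: place 6 vCPU, 26 vCPU left
host 1: place 12 vCPU, 14 vCPU left
host 1: place 10 vCPU, 4 vCPU left
host 2: place 11 vCPU, 21 vCPU left
host 2: place 21 vCPU, 0 vCPU left
host 3: place 26 vCPU, 6 vCPU left
host 3: place 5 vCPU, 1 vCPU left
host 4: place 6 vCPU, 26 vCPU left
host 4: place 20 vCPU, 6 vCPU left
host 5: place 20 vCPU, 12 vCPU left
host 6: place 18 vCPU, 14 vCPU left
host 7: place 19 vCPU, 13 vCPU left
host 8: place 29 vCPU, 3 vCPU left
host 6: place 6 vCPU, 8 vCPU left

8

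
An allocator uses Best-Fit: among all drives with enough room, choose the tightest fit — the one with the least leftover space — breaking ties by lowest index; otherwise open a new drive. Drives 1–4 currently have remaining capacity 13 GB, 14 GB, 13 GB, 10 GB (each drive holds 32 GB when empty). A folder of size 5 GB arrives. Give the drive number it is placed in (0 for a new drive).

4

Drives with room: drive 1 (13 GB), drive 2 (14 GB), drive 3 (13 GB), drive 4 (10 GB).
Tightest fit is drive 4 with 10 GB free.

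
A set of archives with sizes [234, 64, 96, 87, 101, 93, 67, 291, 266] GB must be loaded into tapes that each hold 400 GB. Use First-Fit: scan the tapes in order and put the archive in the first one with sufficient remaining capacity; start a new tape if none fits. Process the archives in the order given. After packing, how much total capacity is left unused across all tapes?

234 GB → tape 1 (remaining 166 GB)
64 GB → tape 1 (remaining 102 GB)
96 GB → tape 1 (remaining 6 GB)
87 GB → tape 2 (remaining 313 GB)
101 GB → tape 2 (remaining 212 GB)
93 GB → tape 2 (remaining 119 GB)
67 GB → tape 2 (remaining 52 GB)
291 GB → tape 3 (remaining 109 GB)
266 GB → tape 4 (remaining 134 GB)
4 tapes × 400 GB = 1600 GB; used 1299 GB; unused 301 GB.

301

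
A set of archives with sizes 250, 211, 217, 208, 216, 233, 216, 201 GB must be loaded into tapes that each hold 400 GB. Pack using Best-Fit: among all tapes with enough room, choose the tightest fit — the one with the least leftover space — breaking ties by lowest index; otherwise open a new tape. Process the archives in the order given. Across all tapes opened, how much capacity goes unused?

250 GB → tape 1 (remaining 150 GB)
211 GB → tape 2 (remaining 189 GB)
217 GB → tape 3 (remaining 183 GB)
208 GB → tape 4 (remaining 192 GB)
216 GB → tape 5 (remaining 184 GB)
233 GB → tape 6 (remaining 167 GB)
216 GB → tape 7 (remaining 184 GB)
201 GB → tape 8 (remaining 199 GB)
8 tapes × 400 GB = 3200 GB; used 1752 GB; unused 1448 GB.

1448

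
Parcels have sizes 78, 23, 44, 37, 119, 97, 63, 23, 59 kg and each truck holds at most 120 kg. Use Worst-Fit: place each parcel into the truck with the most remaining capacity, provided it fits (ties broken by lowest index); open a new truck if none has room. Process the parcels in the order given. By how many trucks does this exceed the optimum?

Worst-Fit: [78,23] [44,37] [119] [97] [63,23] [59] → 6 trucks.
Total size 543 kg; any packing needs at least ⌈543/120⌉ = 5 trucks.
An optimal packing achieves that bound: [119] [97,23] [78,37] [63,44] [59,23] → 5 trucks.
Excess: 6 − 5 = 1.

1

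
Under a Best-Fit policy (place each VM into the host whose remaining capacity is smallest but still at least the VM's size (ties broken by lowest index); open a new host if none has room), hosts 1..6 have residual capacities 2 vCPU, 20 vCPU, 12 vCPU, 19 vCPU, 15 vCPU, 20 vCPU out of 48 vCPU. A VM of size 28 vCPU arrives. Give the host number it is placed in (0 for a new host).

No host has ≥ 28 vCPU free, so a new host is opened.

0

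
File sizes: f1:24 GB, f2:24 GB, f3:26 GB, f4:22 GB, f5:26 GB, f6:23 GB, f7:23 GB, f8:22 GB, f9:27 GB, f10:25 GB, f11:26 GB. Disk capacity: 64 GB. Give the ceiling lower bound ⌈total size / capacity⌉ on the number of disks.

Total size = 24 + 24 + 26 + 22 + 26 + 23 + 23 + 22 + 27 + 25 + 26 = 268 GB.
⌈268 / 64⌉ = 5.

5 disks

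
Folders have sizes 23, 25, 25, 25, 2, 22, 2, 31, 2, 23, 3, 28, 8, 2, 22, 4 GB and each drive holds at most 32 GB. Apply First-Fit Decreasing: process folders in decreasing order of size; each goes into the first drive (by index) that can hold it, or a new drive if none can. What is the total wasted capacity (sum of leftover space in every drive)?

41

Sorted descending: 31, 28, 25, 25, 25, 23, 23, 22, 22, 8, 4, 3, 2, 2, 2, 2.
drive 1: place 31 GB, 1 GB left
drive 2: place 28 GB, 4 GB left
drive 3: place 25 GB, 7 GB left
drive 4: place 25 GB, 7 GB left
drive 5: place 25 GB, 7 GB left
drive 6: place 23 GB, 9 GB left
drive 7: place 23 GB, 9 GB left
drive 8: place 22 GB, 10 GB left
drive 9: place 22 GB, 10 GB left
drive 6: place 8 GB, 1 GB left
drive 2: place 4 GB, 0 GB left
drive 3: place 3 GB, 4 GB left
drive 3: place 2 GB, 2 GB left
drive 3: place 2 GB, 0 GB left
drive 4: place 2 GB, 5 GB left
drive 4: place 2 GB, 3 GB left
9 drives × 32 GB = 288 GB; used 247 GB; unused 41 GB.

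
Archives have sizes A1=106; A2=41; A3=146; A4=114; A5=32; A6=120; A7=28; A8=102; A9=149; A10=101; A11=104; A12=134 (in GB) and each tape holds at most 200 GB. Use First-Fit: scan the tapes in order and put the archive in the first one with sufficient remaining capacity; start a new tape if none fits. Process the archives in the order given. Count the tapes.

9

A1 (106 GB) → tape 1 (remaining 94 GB)
A2 (41 GB) → tape 1 (remaining 53 GB)
A3 (146 GB) → tape 2 (remaining 54 GB)
A4 (114 GB) → tape 3 (remaining 86 GB)
A5 (32 GB) → tape 1 (remaining 21 GB)
A6 (120 GB) → tape 4 (remaining 80 GB)
A7 (28 GB) → tape 2 (remaining 26 GB)
A8 (102 GB) → tape 5 (remaining 98 GB)
A9 (149 GB) → tape 6 (remaining 51 GB)
A10 (101 GB) → tape 7 (remaining 99 GB)
A11 (104 GB) → tape 8 (remaining 96 GB)
A12 (134 GB) → tape 9 (remaining 66 GB)
Final tapes: [106,41,32] [146,28] [114] [120] [102] [149] [101] [104] [134].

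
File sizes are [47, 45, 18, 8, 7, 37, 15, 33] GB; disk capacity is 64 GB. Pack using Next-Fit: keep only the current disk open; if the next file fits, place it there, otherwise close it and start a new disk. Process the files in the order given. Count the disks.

4

Put 47 GB in disk 1; 17 GB remain.
Put 45 GB in disk 2; 19 GB remain.
Put 18 GB in disk 2; 1 GB remain.
Put 8 GB in disk 3; 56 GB remain.
Put 7 GB in disk 3; 49 GB remain.
Put 37 GB in disk 3; 12 GB remain.
Put 15 GB in disk 4; 49 GB remain.
Put 33 GB in disk 4; 16 GB remain.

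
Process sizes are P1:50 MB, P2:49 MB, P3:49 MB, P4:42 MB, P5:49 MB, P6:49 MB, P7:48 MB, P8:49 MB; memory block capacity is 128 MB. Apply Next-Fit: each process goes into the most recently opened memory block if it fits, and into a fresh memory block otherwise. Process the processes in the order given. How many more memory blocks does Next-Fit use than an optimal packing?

Next-Fit: [50,49] [49,42] [49,49] [48,49] → 4 memory blocks.
Total size 385 MB; any packing needs at least ⌈385/128⌉ = 4 memory blocks.
So 4 is already optimal.

0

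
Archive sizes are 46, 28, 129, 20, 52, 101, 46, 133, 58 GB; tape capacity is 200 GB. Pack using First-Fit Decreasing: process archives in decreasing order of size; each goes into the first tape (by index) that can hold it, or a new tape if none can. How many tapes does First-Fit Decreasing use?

Sorted descending: 133, 129, 101, 58, 52, 46, 46, 28, 20.
133 GB → tape 1 (remaining 67 GB)
129 GB → tape 2 (remaining 71 GB)
101 GB → tape 3 (remaining 99 GB)
58 GB → tape 1 (remaining 9 GB)
52 GB → tape 2 (remaining 19 GB)
46 GB → tape 3 (remaining 53 GB)
46 GB → tape 3 (remaining 7 GB)
28 GB → tape 4 (remaining 172 GB)
20 GB → tape 4 (remaining 152 GB)
Final tapes: [133,58] [129,52] [101,46,46] [28,20].

4 tapes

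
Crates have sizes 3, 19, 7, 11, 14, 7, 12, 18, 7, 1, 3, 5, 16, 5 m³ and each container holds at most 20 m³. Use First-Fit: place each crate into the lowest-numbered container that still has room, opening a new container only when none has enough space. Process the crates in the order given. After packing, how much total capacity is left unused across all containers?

container 1: place 3 m³, 17 m³ left
container 2: place 19 m³, 1 m³ left
container 1: place 7 m³, 10 m³ left
container 3: place 11 m³, 9 m³ left
container 4: place 14 m³, 6 m³ left
container 1: place 7 m³, 3 m³ left
container 5: place 12 m³, 8 m³ left
container 6: place 18 m³, 2 m³ left
container 3: place 7 m³, 2 m³ left
container 1: place 1 m³, 2 m³ left
container 4: place 3 m³, 3 m³ left
container 5: place 5 m³, 3 m³ left
container 7: place 16 m³, 4 m³ left
container 8: place 5 m³, 15 m³ left
8 containers × 20 m³ = 160 m³; used 128 m³; unused 32 m³.

32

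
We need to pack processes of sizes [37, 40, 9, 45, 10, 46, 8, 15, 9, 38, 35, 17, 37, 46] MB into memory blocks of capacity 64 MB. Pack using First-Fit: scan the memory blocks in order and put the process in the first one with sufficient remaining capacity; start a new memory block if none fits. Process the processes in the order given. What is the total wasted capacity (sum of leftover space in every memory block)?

memory block 1: place 37 MB, 27 MB left
memory block 2: place 40 MB, 24 MB left
memory block 1: place 9 MB, 18 MB left
memory block 3: place 45 MB, 19 MB left
memory block 1: place 10 MB, 8 MB left
memory block 4: place 46 MB, 18 MB left
memory block 1: place 8 MB, 0 MB left
memory block 2: place 15 MB, 9 MB left
memory block 2: place 9 MB, 0 MB left
memory block 5: place 38 MB, 26 MB left
memory block 6: place 35 MB, 29 MB left
memory block 3: place 17 MB, 2 MB left
memory block 7: place 37 MB, 27 MB left
memory block 8: place 46 MB, 18 MB left
8 memory blocks × 64 MB = 512 MB; used 392 MB; unused 120 MB.

120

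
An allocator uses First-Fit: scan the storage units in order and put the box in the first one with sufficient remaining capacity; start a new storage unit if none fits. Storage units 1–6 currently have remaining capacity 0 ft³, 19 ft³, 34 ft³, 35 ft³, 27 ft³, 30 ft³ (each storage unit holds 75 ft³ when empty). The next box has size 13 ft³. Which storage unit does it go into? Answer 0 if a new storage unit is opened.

Storage units with room: storage unit 2 (19 ft³), storage unit 3 (34 ft³), storage unit 4 (35 ft³), storage unit 5 (27 ft³), storage unit 6 (30 ft³).
The first with room is storage unit 2.

2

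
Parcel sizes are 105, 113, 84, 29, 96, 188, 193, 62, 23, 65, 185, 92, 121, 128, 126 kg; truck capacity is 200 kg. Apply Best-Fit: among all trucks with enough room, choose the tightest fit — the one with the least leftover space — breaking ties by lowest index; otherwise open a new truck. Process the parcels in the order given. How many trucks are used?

10 trucks

105 kg → truck 1 (remaining 95 kg)
113 kg → truck 2 (remaining 87 kg)
84 kg → truck 2 (remaining 3 kg)
29 kg → truck 1 (remaining 66 kg)
96 kg → truck 3 (remaining 104 kg)
188 kg → truck 4 (remaining 12 kg)
193 kg → truck 5 (remaining 7 kg)
62 kg → truck 1 (remaining 4 kg)
23 kg → truck 3 (remaining 81 kg)
65 kg → truck 3 (remaining 16 kg)
185 kg → truck 6 (remaining 15 kg)
92 kg → truck 7 (remaining 108 kg)
121 kg → truck 8 (remaining 79 kg)
128 kg → truck 9 (remaining 72 kg)
126 kg → truck 10 (remaining 74 kg)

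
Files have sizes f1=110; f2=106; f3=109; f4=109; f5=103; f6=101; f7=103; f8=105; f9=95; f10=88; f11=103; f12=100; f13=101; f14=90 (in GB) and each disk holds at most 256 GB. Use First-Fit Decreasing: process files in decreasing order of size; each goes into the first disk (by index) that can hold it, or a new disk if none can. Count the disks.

7

Sorted descending: 110, 109, 109, 106, 105, 103, 103, 103, 101, 101, 100, 95, 90, 88.
Put 110 GB in disk 1; 146 GB remain.
Put 109 GB in disk 1; 37 GB remain.
Put 109 GB in disk 2; 147 GB remain.
Put 106 GB in disk 2; 41 GB remain.
Put 105 GB in disk 3; 151 GB remain.
Put 103 GB in disk 3; 48 GB remain.
Put 103 GB in disk 4; 153 GB remain.
Put 103 GB in disk 4; 50 GB remain.
Put 101 GB in disk 5; 155 GB remain.
Put 101 GB in disk 5; 54 GB remain.
Put 100 GB in disk 6; 156 GB remain.
Put 95 GB in disk 6; 61 GB remain.
Put 90 GB in disk 7; 166 GB remain.
Put 88 GB in disk 7; 78 GB remain.
Final disks: [110,109] [109,106] [105,103] [103,103] [101,101] [100,95] [90,88].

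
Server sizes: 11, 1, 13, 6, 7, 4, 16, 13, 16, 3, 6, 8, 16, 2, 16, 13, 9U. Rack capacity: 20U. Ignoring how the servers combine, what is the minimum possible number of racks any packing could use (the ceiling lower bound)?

8 racks

Total size = 11 + 1 + 13 + 6 + 7 + 4 + 16 + 13 + 16 + 3 + 6 + 8 + 16 + 2 + 16 + 13 + 9 = 160U.
⌈160 / 20⌉ = 8.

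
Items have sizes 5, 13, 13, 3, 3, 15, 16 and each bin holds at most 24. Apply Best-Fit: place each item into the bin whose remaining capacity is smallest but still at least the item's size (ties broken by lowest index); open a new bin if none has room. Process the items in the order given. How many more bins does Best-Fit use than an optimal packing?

0

Best-Fit: [5,13,3,3] [13] [15] [16] → 4 bins.
4 items exceed 12 (half the capacity), and no two of those can share a bin, so at least 4 bins are needed.
So 4 is already optimal.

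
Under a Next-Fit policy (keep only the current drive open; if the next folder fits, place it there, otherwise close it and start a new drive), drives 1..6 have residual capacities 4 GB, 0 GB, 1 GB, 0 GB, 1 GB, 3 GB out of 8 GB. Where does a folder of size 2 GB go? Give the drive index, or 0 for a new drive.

Next-Fit only looks at drive 6, which has 3 GB free.
2 GB fits there.

6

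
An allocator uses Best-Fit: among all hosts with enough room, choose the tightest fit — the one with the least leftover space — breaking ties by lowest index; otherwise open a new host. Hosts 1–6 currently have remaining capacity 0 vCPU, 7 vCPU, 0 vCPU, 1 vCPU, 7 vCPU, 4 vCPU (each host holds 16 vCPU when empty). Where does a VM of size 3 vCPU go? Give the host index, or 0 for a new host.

Hosts with room: host 2 (7 vCPU), host 5 (7 vCPU), host 6 (4 vCPU).
Tightest fit is host 6 with 4 vCPU free.

6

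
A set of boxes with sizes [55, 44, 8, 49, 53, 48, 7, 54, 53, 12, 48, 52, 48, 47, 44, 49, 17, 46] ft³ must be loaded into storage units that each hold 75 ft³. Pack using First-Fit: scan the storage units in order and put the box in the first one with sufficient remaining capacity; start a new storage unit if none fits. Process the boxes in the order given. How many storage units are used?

55 ft³ → storage unit 1 (remaining 20 ft³)
44 ft³ → storage unit 2 (remaining 31 ft³)
8 ft³ → storage unit 1 (remaining 12 ft³)
49 ft³ → storage unit 3 (remaining 26 ft³)
53 ft³ → storage unit 4 (remaining 22 ft³)
48 ft³ → storage unit 5 (remaining 27 ft³)
7 ft³ → storage unit 1 (remaining 5 ft³)
54 ft³ → storage unit 6 (remaining 21 ft³)
53 ft³ → storage unit 7 (remaining 22 ft³)
12 ft³ → storage unit 2 (remaining 19 ft³)
48 ft³ → storage unit 8 (remaining 27 ft³)
52 ft³ → storage unit 9 (remaining 23 ft³)
48 ft³ → storage unit 10 (remaining 27 ft³)
47 ft³ → storage unit 11 (remaining 28 ft³)
44 ft³ → storage unit 12 (remaining 31 ft³)
49 ft³ → storage unit 13 (remaining 26 ft³)
17 ft³ → storage unit 2 (remaining 2 ft³)
46 ft³ → storage unit 14 (remaining 29 ft³)
Final storage units: [55,8,7] [44,12,17] [49] [53] [48] [54] [53] [48] [52] [48] [47] [44] [49] [46].

14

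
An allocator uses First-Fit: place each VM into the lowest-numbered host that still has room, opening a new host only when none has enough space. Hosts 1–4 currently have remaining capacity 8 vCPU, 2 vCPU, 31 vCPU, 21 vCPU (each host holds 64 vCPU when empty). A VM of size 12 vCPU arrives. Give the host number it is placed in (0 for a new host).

Hosts with room: host 3 (31 vCPU), host 4 (21 vCPU).
The first with room is host 3.

3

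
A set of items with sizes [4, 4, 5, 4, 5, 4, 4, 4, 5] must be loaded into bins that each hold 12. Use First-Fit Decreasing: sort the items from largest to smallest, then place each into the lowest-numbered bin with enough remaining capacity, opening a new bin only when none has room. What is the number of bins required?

Sorted descending: 5, 5, 5, 4, 4, 4, 4, 4, 4.
5 → bin 1 (remaining 7)
5 → bin 1 (remaining 2)
5 → bin 2 (remaining 7)
4 → bin 2 (remaining 3)
4 → bin 3 (remaining 8)
4 → bin 3 (remaining 4)
4 → bin 3 (remaining 0)
4 → bin 4 (remaining 8)
4 → bin 4 (remaining 4)
Final bins: [5,5] [5,4] [4,4,4] [4,4].

4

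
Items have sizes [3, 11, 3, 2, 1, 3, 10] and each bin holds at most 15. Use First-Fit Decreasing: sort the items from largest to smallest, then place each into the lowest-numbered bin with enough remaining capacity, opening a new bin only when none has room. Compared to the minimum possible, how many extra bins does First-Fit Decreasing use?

First-Fit Decreasing: [11,3,1] [10,3,2] [3] → 3 bins.
Total size 33; any packing needs at least ⌈33/15⌉ = 3 bins.
So 3 is already optimal.

0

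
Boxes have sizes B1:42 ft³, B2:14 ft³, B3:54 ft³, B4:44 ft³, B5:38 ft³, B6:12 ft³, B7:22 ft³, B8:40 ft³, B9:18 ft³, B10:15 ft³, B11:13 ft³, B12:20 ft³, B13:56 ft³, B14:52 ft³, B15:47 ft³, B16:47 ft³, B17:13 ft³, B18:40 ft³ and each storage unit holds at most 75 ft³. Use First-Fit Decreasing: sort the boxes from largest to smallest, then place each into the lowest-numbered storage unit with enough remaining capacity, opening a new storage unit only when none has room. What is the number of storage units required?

10

Sorted descending: 56, 54, 52, 47, 47, 44, 42, 40, 40, 38, 22, 20, 18, 15, 14, 13, 13, 12.
storage unit 1: place 56 ft³, 19 ft³ left
storage unit 2: place 54 ft³, 21 ft³ left
storage unit 3: place 52 ft³, 23 ft³ left
storage unit 4: place 47 ft³, 28 ft³ left
storage unit 5: place 47 ft³, 28 ft³ left
storage unit 6: place 44 ft³, 31 ft³ left
storage unit 7: place 42 ft³, 33 ft³ left
storage unit 8: place 40 ft³, 35 ft³ left
storage unit 9: place 40 ft³, 35 ft³ left
storage unit 10: place 38 ft³, 37 ft³ left
storage unit 3: place 22 ft³, 1 ft³ left
storage unit 2: place 20 ft³, 1 ft³ left
storage unit 1: place 18 ft³, 1 ft³ left
storage unit 4: place 15 ft³, 13 ft³ left
storage unit 5: place 14 ft³, 14 ft³ left
storage unit 4: place 13 ft³, 0 ft³ left
storage unit 5: place 13 ft³, 1 ft³ left
storage unit 6: place 12 ft³, 19 ft³ left
Final storage units: [56,18] [54,20] [52,22] [47,15,13] [47,14,13] [44,12] [42] [40] [40] [38].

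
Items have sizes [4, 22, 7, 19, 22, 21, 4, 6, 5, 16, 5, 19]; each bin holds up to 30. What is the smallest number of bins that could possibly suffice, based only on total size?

5

Total size = 4 + 22 + 7 + 19 + 22 + 21 + 4 + 6 + 5 + 16 + 5 + 19 = 150.
⌈150 / 30⌉ = 5.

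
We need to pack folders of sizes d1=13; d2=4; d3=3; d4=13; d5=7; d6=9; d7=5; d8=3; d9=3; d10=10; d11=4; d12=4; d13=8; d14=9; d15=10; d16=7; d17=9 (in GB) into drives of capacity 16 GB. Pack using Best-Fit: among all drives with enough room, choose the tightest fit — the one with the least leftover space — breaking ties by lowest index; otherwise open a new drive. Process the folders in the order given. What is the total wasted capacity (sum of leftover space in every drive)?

23

d1 (13 GB) → drive 1 (remaining 3 GB)
d2 (4 GB) → drive 2 (remaining 12 GB)
d3 (3 GB) → drive 1 (remaining 0 GB)
d4 (13 GB) → drive 3 (remaining 3 GB)
d5 (7 GB) → drive 2 (remaining 5 GB)
d6 (9 GB) → drive 4 (remaining 7 GB)
d7 (5 GB) → drive 2 (remaining 0 GB)
d8 (3 GB) → drive 3 (remaining 0 GB)
d9 (3 GB) → drive 4 (remaining 4 GB)
d10 (10 GB) → drive 5 (remaining 6 GB)
d11 (4 GB) → drive 4 (remaining 0 GB)
d12 (4 GB) → drive 5 (remaining 2 GB)
d13 (8 GB) → drive 6 (remaining 8 GB)
d14 (9 GB) → drive 7 (remaining 7 GB)
d15 (10 GB) → drive 8 (remaining 6 GB)
d16 (7 GB) → drive 7 (remaining 0 GB)
d17 (9 GB) → drive 9 (remaining 7 GB)
9 drives × 16 GB = 144 GB; used 121 GB; unused 23 GB.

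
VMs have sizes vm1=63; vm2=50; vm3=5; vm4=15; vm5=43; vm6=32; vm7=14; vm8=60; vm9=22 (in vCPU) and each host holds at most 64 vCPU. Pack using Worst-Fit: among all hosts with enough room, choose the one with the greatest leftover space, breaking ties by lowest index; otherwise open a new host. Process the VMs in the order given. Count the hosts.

6

Put vm1 (63 vCPU) in host 1; 1 vCPU remain.
Put vm2 (50 vCPU) in host 2; 14 vCPU remain.
Put vm3 (5 vCPU) in host 2; 9 vCPU remain.
Put vm4 (15 vCPU) in host 3; 49 vCPU remain.
Put vm5 (43 vCPU) in host 3; 6 vCPU remain.
Put vm6 (32 vCPU) in host 4; 32 vCPU remain.
Put vm7 (14 vCPU) in host 4; 18 vCPU remain.
Put vm8 (60 vCPU) in host 5; 4 vCPU remain.
Put vm9 (22 vCPU) in host 6; 42 vCPU remain.
Final hosts: [63] [50,5] [15,43] [32,14] [60] [22].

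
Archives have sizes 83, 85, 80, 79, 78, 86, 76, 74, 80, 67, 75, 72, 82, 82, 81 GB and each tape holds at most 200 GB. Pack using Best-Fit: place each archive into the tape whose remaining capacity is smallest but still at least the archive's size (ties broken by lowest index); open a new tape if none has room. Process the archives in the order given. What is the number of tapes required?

83 GB → tape 1 (remaining 117 GB)
85 GB → tape 1 (remaining 32 GB)
80 GB → tape 2 (remaining 120 GB)
79 GB → tape 2 (remaining 41 GB)
78 GB → tape 3 (remaining 122 GB)
86 GB → tape 3 (remaining 36 GB)
76 GB → tape 4 (remaining 124 GB)
74 GB → tape 4 (remaining 50 GB)
80 GB → tape 5 (remaining 120 GB)
67 GB → tape 5 (remaining 53 GB)
75 GB → tape 6 (remaining 125 GB)
72 GB → tape 6 (remaining 53 GB)
82 GB → tape 7 (remaining 118 GB)
82 GB → tape 7 (remaining 36 GB)
81 GB → tape 8 (remaining 119 GB)

8 tapes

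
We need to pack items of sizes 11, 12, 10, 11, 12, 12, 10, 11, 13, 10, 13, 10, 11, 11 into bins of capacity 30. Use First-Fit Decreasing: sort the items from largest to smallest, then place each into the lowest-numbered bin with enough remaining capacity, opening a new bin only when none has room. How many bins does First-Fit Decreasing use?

Sorted descending: 13, 13, 12, 12, 12, 11, 11, 11, 11, 11, 10, 10, 10, 10.
13 → bin 1 (remaining 17)
13 → bin 1 (remaining 4)
12 → bin 2 (remaining 18)
12 → bin 2 (remaining 6)
12 → bin 3 (remaining 18)
11 → bin 3 (remaining 7)
11 → bin 4 (remaining 19)
11 → bin 4 (remaining 8)
11 → bin 5 (remaining 19)
11 → bin 5 (remaining 8)
10 → bin 6 (remaining 20)
10 → bin 6 (remaining 10)
10 → bin 6 (remaining 0)
10 → bin 7 (remaining 20)

7 bins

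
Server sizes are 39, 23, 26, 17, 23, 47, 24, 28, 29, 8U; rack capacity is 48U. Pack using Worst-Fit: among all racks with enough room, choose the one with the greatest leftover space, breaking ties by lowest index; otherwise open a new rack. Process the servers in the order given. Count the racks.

7

39U → rack 1 (remaining 9U)
23U → rack 2 (remaining 25U)
26U → rack 3 (remaining 22U)
17U → rack 2 (remaining 8U)
23U → rack 4 (remaining 25U)
47U → rack 5 (remaining 1U)
24U → rack 4 (remaining 1U)
28U → rack 6 (remaining 20U)
29U → rack 7 (remaining 19U)
8U → rack 3 (remaining 14U)
Final racks: [39] [23,17] [26,8] [23,24] [47] [28] [29].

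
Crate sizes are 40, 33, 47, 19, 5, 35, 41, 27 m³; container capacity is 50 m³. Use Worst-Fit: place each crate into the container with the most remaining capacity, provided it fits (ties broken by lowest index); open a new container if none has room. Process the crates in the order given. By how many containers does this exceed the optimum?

1

Worst-Fit: [40] [33] [47] [19,5] [35] [41] [27] → 7 containers.
6 crates exceed 25 m³ (half the capacity), and no two of those can share a container, so at least 6 containers are needed.
An optimal packing achieves that bound: [47] [41,5] [40] [35] [33] [27,19] → 6 containers.
Excess: 7 − 6 = 1.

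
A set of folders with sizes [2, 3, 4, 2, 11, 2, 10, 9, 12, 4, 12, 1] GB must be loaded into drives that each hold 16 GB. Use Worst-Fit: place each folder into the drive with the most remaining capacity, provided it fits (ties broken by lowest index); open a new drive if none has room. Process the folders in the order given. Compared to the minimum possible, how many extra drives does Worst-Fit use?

Worst-Fit: [2,3,4,2,2] [11] [10,1] [9,4] [12] [12] → 6 drives.
Total size 72 GB; any packing needs at least ⌈72/16⌉ = 5 drives.
An optimal packing achieves that bound: [12,4] [12,4] [11,3,2] [10,2,2,1] [9] → 5 drives.
Excess: 6 − 5 = 1.

1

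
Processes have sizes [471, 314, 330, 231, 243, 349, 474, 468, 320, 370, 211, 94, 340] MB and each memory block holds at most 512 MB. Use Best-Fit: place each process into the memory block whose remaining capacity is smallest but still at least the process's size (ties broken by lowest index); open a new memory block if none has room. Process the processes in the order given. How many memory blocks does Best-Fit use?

471 MB → memory block 1 (remaining 41 MB)
314 MB → memory block 2 (remaining 198 MB)
330 MB → memory block 3 (remaining 182 MB)
231 MB → memory block 4 (remaining 281 MB)
243 MB → memory block 4 (remaining 38 MB)
349 MB → memory block 5 (remaining 163 MB)
474 MB → memory block 6 (remaining 38 MB)
468 MB → memory block 7 (remaining 44 MB)
320 MB → memory block 8 (remaining 192 MB)
370 MB → memory block 9 (remaining 142 MB)
211 MB → memory block 10 (remaining 301 MB)
94 MB → memory block 9 (remaining 48 MB)
340 MB → memory block 11 (remaining 172 MB)

11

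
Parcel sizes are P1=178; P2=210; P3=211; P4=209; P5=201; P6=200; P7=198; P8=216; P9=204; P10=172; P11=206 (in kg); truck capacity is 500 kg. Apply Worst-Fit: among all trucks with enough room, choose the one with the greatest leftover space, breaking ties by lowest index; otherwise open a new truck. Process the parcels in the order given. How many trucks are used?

P1 (178 kg) → truck 1 (remaining 322 kg)
P2 (210 kg) → truck 1 (remaining 112 kg)
P3 (211 kg) → truck 2 (remaining 289 kg)
P4 (209 kg) → truck 2 (remaining 80 kg)
P5 (201 kg) → truck 3 (remaining 299 kg)
P6 (200 kg) → truck 3 (remaining 99 kg)
P7 (198 kg) → truck 4 (remaining 302 kg)
P8 (216 kg) → truck 4 (remaining 86 kg)
P9 (204 kg) → truck 5 (remaining 296 kg)
P10 (172 kg) → truck 5 (remaining 124 kg)
P11 (206 kg) → truck 6 (remaining 294 kg)
Final trucks: [178,210] [211,209] [201,200] [198,216] [204,172] [206].

6 trucks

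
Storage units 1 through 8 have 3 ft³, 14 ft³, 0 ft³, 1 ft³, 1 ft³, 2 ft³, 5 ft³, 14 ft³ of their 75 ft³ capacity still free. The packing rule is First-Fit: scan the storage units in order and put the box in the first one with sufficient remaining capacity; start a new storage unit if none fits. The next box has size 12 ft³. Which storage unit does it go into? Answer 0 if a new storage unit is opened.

2

Storage units with room: storage unit 2 (14 ft³), storage unit 8 (14 ft³).
The first with room is storage unit 2.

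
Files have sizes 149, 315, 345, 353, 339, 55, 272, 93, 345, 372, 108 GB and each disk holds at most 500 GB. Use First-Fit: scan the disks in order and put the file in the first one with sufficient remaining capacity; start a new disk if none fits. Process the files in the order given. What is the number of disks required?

disk 1: place 149 GB, 351 GB left
disk 1: place 315 GB, 36 GB left
disk 2: place 345 GB, 155 GB left
disk 3: place 353 GB, 147 GB left
disk 4: place 339 GB, 161 GB left
disk 2: place 55 GB, 100 GB left
disk 5: place 272 GB, 228 GB left
disk 2: place 93 GB, 7 GB left
disk 6: place 345 GB, 155 GB left
disk 7: place 372 GB, 128 GB left
disk 3: place 108 GB, 39 GB left
Final disks: [149,315] [345,55,93] [353,108] [339] [272] [345] [372].

7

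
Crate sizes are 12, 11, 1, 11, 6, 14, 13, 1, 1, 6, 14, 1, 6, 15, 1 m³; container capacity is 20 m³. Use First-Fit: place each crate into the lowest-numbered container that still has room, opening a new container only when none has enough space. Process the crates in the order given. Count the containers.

Put 12 m³ in container 1; 8 m³ remain.
Put 11 m³ in container 2; 9 m³ remain.
Put 1 m³ in container 1; 7 m³ remain.
Put 11 m³ in container 3; 9 m³ remain.
Put 6 m³ in container 1; 1 m³ remain.
Put 14 m³ in container 4; 6 m³ remain.
Put 13 m³ in container 5; 7 m³ remain.
Put 1 m³ in container 1; 0 m³ remain.
Put 1 m³ in container 2; 8 m³ remain.
Put 6 m³ in container 2; 2 m³ remain.
Put 14 m³ in container 6; 6 m³ remain.
Put 1 m³ in container 2; 1 m³ remain.
Put 6 m³ in container 3; 3 m³ remain.
Put 15 m³ in container 7; 5 m³ remain.
Put 1 m³ in container 2; 0 m³ remain.
Final containers: [12,1,6,1] [11,1,6,1,1] [11,6] [14] [13] [14] [15].

7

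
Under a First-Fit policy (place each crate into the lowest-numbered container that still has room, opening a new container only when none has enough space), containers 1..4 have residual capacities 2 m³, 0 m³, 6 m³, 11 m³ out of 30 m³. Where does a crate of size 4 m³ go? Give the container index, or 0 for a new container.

3

Containers with room: container 3 (6 m³), container 4 (11 m³).
The first with room is container 3.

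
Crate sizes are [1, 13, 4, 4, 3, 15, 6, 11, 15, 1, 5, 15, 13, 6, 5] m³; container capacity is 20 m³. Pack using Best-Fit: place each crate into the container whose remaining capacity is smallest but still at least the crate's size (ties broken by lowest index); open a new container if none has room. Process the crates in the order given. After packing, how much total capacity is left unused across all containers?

23

1 m³ → container 1 (remaining 19 m³)
13 m³ → container 1 (remaining 6 m³)
4 m³ → container 1 (remaining 2 m³)
4 m³ → container 2 (remaining 16 m³)
3 m³ → container 2 (remaining 13 m³)
15 m³ → container 3 (remaining 5 m³)
6 m³ → container 2 (remaining 7 m³)
11 m³ → container 4 (remaining 9 m³)
15 m³ → container 5 (remaining 5 m³)
1 m³ → container 1 (remaining 1 m³)
5 m³ → container 3 (remaining 0 m³)
15 m³ → container 6 (remaining 5 m³)
13 m³ → container 7 (remaining 7 m³)
6 m³ → container 2 (remaining 1 m³)
5 m³ → container 5 (remaining 0 m³)
7 containers × 20 m³ = 140 m³; used 117 m³; unused 23 m³.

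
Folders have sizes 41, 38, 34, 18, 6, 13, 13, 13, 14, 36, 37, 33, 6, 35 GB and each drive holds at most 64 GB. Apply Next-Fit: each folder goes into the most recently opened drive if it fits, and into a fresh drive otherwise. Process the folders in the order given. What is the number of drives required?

8

Put 41 GB in drive 1; 23 GB remain.
Put 38 GB in drive 2; 26 GB remain.
Put 34 GB in drive 3; 30 GB remain.
Put 18 GB in drive 3; 12 GB remain.
Put 6 GB in drive 3; 6 GB remain.
Put 13 GB in drive 4; 51 GB remain.
Put 13 GB in drive 4; 38 GB remain.
Put 13 GB in drive 4; 25 GB remain.
Put 14 GB in drive 4; 11 GB remain.
Put 36 GB in drive 5; 28 GB remain.
Put 37 GB in drive 6; 27 GB remain.
Put 33 GB in drive 7; 31 GB remain.
Put 6 GB in drive 7; 25 GB remain.
Put 35 GB in drive 8; 29 GB remain.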